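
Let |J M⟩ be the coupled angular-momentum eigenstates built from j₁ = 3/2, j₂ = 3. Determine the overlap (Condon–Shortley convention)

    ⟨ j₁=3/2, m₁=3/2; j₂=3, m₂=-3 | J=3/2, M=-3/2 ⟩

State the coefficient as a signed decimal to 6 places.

+√(4/7) ≈ +0.755929

j₁+j₂−J=3  J+j₁−j₂=0  J−j₁+j₂=3  j₁+j₂+J+1=7
(j₁±m₁, j₂±m₂, J±M) = (3,0,0,6,0,3)
P² = 5184/7
sum k=0..0:
  [0] +1/36 = 1/36
S = 1/36
C² = P²·S² = 4/7 ; C = +0.755929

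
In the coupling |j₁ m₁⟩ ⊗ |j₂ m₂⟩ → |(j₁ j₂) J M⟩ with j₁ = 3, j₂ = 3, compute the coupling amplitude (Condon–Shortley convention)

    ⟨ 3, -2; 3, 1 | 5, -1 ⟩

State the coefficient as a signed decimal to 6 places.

√[11·1!5!5!/12! · 1!5!4!2!4!6!] = √(230400/7)
  +(−1)^0/∏(0,1,5,4,0,1)! = 1/2880  (running 1/2880)
  +(−1)^1/∏(1,0,4,3,1,2)! = -1/288  (running -1/320)
⟨..|..⟩ = √(230400/7)·(-1/320) = -0.566947

−√(9/28) = -0.566947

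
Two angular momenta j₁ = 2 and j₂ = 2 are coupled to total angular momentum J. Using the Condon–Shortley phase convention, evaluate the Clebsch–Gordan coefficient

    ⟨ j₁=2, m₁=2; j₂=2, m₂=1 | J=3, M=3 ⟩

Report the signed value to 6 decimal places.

triangle: 1!×3!×3!/8! = 36/40320
(j±m)!: 4!×0!×3!×1!×6!×0! = 103680
prefactor² = (2J+1)×Δ×N² = 648
  k=0: +1/(0!×1!×0!×3!×3!×0!) = 1/36
Σ = 1/36  ⇒  CG² = 648×1/36² = 1/2
CG = +√(1/2) = +0.707107

+√(1/2) ≈ +0.707107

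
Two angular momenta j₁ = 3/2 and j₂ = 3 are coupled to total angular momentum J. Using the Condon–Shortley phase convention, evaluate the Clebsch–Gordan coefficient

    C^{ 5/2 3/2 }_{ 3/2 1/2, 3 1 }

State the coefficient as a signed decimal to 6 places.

j₁+j₂−J=2  J+j₁−j₂=1  J−j₁+j₂=4  j₁+j₂+J+1=8
(j₁±m₁, j₂±m₂, J±M) = (2,1,4,2,4,1)
P² = 576/35
sum k=0..1:
  [0] +1/48 = 1/48
  [1] −1/6 = -1/6
S = -7/48
C² = P²·S² = 7/20 ; C = -0.591608

-0.591608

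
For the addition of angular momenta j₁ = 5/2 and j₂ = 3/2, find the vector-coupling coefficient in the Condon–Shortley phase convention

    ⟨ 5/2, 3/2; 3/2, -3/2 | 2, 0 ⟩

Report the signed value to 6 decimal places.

+√(3/7) ≈ +0.654654

triangle: 2!*3!*1!/7! = 12/5040
(j±m)!: 4!*1!*0!*3!*2!*2! = 576
prefactor² = (2J+1)*Δ*N² = 48/7
  k=0: +1/(0!*2!*1!*0!*2!*1!) = 1/4
Σ = 1/4  ⇒  CG² = 48/7*1/4² = 3/7
CG = +√(3/7) = +0.654654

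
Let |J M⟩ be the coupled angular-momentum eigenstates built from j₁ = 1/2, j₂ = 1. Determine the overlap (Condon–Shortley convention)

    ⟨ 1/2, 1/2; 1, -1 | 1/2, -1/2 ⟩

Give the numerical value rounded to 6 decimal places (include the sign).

+0.816497  (= +√(2/3))

j₁+j₂−J=1  J+j₁−j₂=0  J−j₁+j₂=1  j₁+j₂+J+1=3
(j₁±m₁, j₂±m₂, J±M) = (1,0,0,2,0,1)
P² = 2/3
sum k=0..0:
  [0] +1/1 = 1
S = 1
C² = P²·S² = 2/3 ; C = +0.816497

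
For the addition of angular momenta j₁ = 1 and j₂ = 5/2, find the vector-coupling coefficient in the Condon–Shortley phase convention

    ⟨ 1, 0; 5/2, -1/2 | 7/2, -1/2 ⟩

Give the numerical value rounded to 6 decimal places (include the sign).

j₁+j₂−J=0  J+j₁−j₂=2  J−j₁+j₂=5  j₁+j₂+J+1=8
(j₁±m₁, j₂±m₂, J±M) = (1,1,2,3,3,4)
P² = 576/7
sum k=0..0:
  [0] +1/12 = 1/12
S = 1/12
C² = P²·S² = 4/7 ; C = +0.755929

+√(4/7) = +0.755929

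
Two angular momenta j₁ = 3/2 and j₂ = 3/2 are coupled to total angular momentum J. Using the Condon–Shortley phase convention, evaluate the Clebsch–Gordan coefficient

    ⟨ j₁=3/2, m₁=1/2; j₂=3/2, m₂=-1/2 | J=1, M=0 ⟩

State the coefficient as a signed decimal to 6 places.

−√(1/20) = -0.223607

√[3·2!1!1!/5! · 2!1!1!2!1!1!] = √(1/5)
  +(−1)^0/∏(0,2,1,1,0,0)! = 1/2  (running 1/2)
  +(−1)^1/∏(1,1,0,0,1,1)! = -1  (running -1/2)
⟨..|..⟩ = √(1/5)·(-1/2) = -0.223607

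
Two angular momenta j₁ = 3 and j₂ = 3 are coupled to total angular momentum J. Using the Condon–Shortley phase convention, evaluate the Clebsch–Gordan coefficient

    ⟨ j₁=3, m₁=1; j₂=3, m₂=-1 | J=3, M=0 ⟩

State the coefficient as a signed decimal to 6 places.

-0.408248  (= −√(1/6))

triangle: 3!·3!·3!/10! = 216/3628800
(j±m)!: 4!·2!·2!·4!·3!·3! = 82944
prefactor² = (2J+1)·Δ·N² = 864/25
  k=0: +1/(0!·3!·2!·2!·1!·1!) = 1/24
  k=1: −1/(1!·2!·1!·1!·2!·2!) = -1/8
  k=2: +1/(2!·1!·0!·0!·3!·3!) = 1/72
Σ = -5/72  ⇒  CG² = 864/25·(-5/72)² = 1/6
CG = −√(1/6) = -0.408248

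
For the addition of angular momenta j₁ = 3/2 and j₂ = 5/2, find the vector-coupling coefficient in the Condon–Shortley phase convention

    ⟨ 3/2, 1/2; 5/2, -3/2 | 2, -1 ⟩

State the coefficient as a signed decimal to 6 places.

√[5·2!1!3!/7! · 2!1!1!4!1!3!] = √(24/7)
  +(−1)^0/∏(0,2,1,1,0,2)! = 1/4  (running 1/4)
  +(−1)^1/∏(1,1,0,0,1,3)! = -1/6  (running 1/12)
⟨..|..⟩ = √(24/7)·(1/12) = +0.154303

+0.154303  (= +√(1/42))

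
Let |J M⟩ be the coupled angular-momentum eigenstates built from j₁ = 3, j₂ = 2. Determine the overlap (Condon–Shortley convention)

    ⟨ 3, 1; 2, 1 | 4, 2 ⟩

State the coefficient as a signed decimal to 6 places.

−√(1/28) = -0.188982

j₁+j₂−J=1  J+j₁−j₂=5  J−j₁+j₂=3  j₁+j₂+J+1=10
(j₁±m₁, j₂±m₂, J±M) = (4,2,3,1,6,2)
P² = 5184/7
sum k=0..1:
  [0] +1/72 = 1/72
  [1] −1/48 = -1/48
S = -1/144
C² = P²·S² = 1/28 ; C = -0.188982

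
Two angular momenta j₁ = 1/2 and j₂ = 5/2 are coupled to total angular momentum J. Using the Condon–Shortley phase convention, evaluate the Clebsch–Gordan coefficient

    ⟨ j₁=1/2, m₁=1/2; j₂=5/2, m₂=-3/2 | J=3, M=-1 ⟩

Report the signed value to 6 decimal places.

√[7·0!1!5!/7! · 1!0!1!4!2!4!] = √(192)
  +(−1)^0/∏(0,0,0,1,1,4)! = 1/24  (running 1/24)
⟨..|..⟩ = √(192)·(1/24) = +0.577350

+√(1/3) = +0.577350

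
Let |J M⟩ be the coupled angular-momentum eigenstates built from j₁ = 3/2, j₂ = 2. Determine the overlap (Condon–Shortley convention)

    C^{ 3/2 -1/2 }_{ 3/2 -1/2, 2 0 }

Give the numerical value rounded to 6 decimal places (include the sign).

-0.447214

√[4·2!1!2!/6! · 1!2!2!2!1!2!] = √(16/45)
  +(−1)^1/∏(1,1,1,1,0,1)! = -1  (running -1)
  +(−1)^2/∏(2,0,0,0,1,2)! = 1/4  (running -3/4)
⟨..|..⟩ = √(16/45)·(-3/4) = -0.447214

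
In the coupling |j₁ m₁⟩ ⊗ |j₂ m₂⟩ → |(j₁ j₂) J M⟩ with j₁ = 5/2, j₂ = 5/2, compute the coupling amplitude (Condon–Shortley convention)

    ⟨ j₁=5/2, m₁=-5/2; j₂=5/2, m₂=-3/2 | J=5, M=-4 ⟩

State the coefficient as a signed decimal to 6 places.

√[11·0!5!5!/11! · 0!5!1!4!1!9!] = √(4147200)
  +(−1)^0/∏(0,0,5,1,0,4)! = 1/2880  (running 1/2880)
⟨..|..⟩ = √(4147200)·(1/2880) = +0.707107

+√(1/2) ≈ +0.707107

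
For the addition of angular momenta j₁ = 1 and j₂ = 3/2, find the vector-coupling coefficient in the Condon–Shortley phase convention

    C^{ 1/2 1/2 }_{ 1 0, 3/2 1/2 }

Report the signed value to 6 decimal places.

−√(1/3) ≈ -0.577350

triangle: 2!·0!·1!/4! = 2/24
(j±m)!: 1!·1!·2!·1!·1!·0! = 2
prefactor² = (2J+1)·Δ·N² = 1/3
  k=1: −1/(1!·1!·0!·1!·0!·0!) = -1
Σ = -1  ⇒  CG² = 1/3·(-1)² = 1/3
CG = −√(1/3) = -0.577350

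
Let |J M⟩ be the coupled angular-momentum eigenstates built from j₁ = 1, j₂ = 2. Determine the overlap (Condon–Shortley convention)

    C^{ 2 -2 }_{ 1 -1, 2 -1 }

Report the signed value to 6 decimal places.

−√(1/3) = -0.577350

j₁+j₂−J=1  J+j₁−j₂=1  J−j₁+j₂=3  j₁+j₂+J+1=6
(j₁±m₁, j₂±m₂, J±M) = (0,2,1,3,0,4)
P² = 12
sum k=1..1:
  [1] −1/6 = -1/6
S = -1/6
C² = P²·S² = 1/3 ; C = -0.577350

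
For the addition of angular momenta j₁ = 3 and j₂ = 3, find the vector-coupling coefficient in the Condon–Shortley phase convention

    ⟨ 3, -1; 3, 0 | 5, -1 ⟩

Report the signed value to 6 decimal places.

-0.345033

j₁+j₂−J=1  J+j₁−j₂=5  J−j₁+j₂=5  j₁+j₂+J+1=12
(j₁±m₁, j₂±m₂, J±M) = (2,4,3,3,4,6)
P² = 69120/7
sum k=0..1:
  [0] +1/288 = 1/288
  [1] −1/144 = -1/144
S = -1/288
C² = P²·S² = 5/42 ; C = -0.345033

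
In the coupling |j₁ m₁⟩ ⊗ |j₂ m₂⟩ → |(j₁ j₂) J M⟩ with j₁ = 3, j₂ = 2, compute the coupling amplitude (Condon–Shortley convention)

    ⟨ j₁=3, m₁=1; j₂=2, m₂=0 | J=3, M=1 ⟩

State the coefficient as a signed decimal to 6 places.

j₁+j₂−J=2  J+j₁−j₂=4  J−j₁+j₂=2  j₁+j₂+J+1=9
(j₁±m₁, j₂±m₂, J±M) = (4,2,2,2,4,2)
P² = 256/15
sum k=0..2:
  [0] +1/16 = 1/16
  [1] −1/6 = -1/6
  [2] +1/96 = 1/96
S = -3/32
C² = P²·S² = 3/20 ; C = -0.387298

-0.387298  (= −√(3/20))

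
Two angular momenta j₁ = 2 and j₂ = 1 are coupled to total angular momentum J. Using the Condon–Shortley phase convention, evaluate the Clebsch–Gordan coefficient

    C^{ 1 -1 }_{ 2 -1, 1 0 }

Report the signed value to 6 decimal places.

√[3·2!2!0!/5! · 1!3!1!1!0!2!] = √(6/5)
  +(−1)^1/∏(1,1,2,0,0,0)! = -1/2  (running -1/2)
⟨..|..⟩ = √(6/5)·(-1/2) = -0.547723

-0.547723  (= −√(3/10))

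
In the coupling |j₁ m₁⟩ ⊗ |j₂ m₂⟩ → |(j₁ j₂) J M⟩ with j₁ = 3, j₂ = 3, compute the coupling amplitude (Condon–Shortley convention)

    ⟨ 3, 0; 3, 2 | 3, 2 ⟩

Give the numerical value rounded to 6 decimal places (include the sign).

+0.408248

√[7·3!3!3!/10! · 3!3!5!1!5!1!] = √(216)
  +(−1)^2/∏(2,1,1,3,2,0)! = 1/24  (running 1/24)
  +(−1)^3/∏(3,0,0,2,3,1)! = -1/72  (running 1/36)
⟨..|..⟩ = √(216)·(1/36) = +0.408248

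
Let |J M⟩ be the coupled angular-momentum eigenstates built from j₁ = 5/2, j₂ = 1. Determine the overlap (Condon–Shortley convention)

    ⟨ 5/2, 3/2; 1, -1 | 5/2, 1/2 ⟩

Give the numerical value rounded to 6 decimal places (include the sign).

+0.676123  (= +√(16/35))

triangle: 1!*4!*1!/7! = 24/5040
(j±m)!: 4!*1!*0!*2!*3!*2! = 576
prefactor² = (2J+1)*Δ*N² = 576/35
  k=0: +1/(0!*1!*1!*0!*3!*1!) = 1/6
Σ = 1/6  ⇒  CG² = 576/35*1/6² = 16/35
CG = +√(16/35) = +0.676123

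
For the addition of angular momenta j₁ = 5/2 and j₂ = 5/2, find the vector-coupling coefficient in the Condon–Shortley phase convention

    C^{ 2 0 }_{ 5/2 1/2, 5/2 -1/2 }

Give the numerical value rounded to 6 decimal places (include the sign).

triangle: 3!×2!×2!/8! = 24/40320
(j±m)!: 3!×2!×2!×3!×2!×2! = 576
prefactor² = (2J+1)×Δ×N² = 12/7
  k=0: +1/(0!×3!×2!×2!×0!×0!) = 1/24
  k=1: −1/(1!×2!×1!×1!×1!×1!) = -1/2
  k=2: +1/(2!×1!×0!×0!×2!×2!) = 1/8
Σ = -1/3  ⇒  CG² = 12/7×(-1/3)² = 4/21
CG = −√(4/21) = -0.436436

-0.436436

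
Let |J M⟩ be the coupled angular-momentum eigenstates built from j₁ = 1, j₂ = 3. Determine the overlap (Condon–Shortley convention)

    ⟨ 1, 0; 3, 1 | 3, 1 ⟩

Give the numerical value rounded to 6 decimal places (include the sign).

√[7·1!1!5!/8! · 1!1!4!2!4!2!] = √(48)
  +(−1)^0/∏(0,1,1,4,0,1)! = 1/24  (running 1/24)
  +(−1)^1/∏(1,0,0,3,1,2)! = -1/12  (running -1/24)
⟨..|..⟩ = √(48)·(-1/24) = -0.288675

-0.288675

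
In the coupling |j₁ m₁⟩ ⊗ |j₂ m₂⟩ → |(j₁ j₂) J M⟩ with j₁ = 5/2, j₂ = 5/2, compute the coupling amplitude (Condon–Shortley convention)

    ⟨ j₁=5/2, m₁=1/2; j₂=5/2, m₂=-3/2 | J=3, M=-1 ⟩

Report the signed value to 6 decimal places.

√[7·2!3!3!/9! · 3!2!1!4!2!4!] = √(96/5)
  +(−1)^0/∏(0,2,2,1,1,2)! = 1/8  (running 1/8)
  +(−1)^1/∏(1,1,1,0,2,3)! = -1/12  (running 1/24)
⟨..|..⟩ = √(96/5)·(1/24) = +0.182574

+0.182574  (= +√(1/30))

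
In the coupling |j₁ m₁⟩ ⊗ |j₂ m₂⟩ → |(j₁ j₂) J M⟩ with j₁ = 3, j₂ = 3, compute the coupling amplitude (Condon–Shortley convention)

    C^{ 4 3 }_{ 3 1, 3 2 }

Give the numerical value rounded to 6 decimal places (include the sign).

−√(1/11) ≈ -0.301511

j₁+j₂−J=2  J+j₁−j₂=4  J−j₁+j₂=4  j₁+j₂+J+1=11
(j₁±m₁, j₂±m₂, J±M) = (4,2,5,1,7,1)
P² = 82944/11
sum k=1..2:
  [1] −1/144 = -1/144
  [2] +1/288 = 1/288
S = -1/288
C² = P²·S² = 1/11 ; C = -0.301511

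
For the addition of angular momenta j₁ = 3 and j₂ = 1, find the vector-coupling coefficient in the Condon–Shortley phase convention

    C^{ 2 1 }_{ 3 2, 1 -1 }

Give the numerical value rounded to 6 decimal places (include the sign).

√[5·2!4!0!/7! · 5!1!0!2!3!1!] = √(480/7)
  +(−1)^0/∏(0,2,1,0,3,0)! = 1/12  (running 1/12)
⟨..|..⟩ = √(480/7)·(1/12) = +0.690066

+0.690066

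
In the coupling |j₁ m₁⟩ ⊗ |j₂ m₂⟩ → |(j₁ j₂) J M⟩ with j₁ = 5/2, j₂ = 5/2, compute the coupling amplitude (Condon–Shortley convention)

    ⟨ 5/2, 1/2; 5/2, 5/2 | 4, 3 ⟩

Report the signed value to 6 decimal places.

−√(1/2) = -0.707107

√[9·1!4!4!/10! · 3!2!5!0!7!1!] = √(10368)
  +(−1)^1/∏(1,0,1,4,3,0)! = -1/144  (running -1/144)
⟨..|..⟩ = √(10368)·(-1/144) = -0.707107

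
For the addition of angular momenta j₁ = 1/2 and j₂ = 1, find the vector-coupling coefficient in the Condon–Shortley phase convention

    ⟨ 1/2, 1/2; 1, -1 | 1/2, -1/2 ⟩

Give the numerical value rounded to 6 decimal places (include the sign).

triangle: 1!·0!·1!/3! = 1/6
(j±m)!: 1!·0!·0!·2!·0!·1! = 2
prefactor² = (2J+1)·Δ·N² = 2/3
  k=0: +1/(0!·1!·0!·0!·0!·1!) = 1
Σ = 1  ⇒  CG² = 2/3·1² = 2/3
CG = +√(2/3) = +0.816497

+0.816497  (= +√(2/3))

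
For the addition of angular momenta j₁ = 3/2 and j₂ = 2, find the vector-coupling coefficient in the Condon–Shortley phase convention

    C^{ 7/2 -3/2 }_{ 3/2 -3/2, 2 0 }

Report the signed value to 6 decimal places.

√[8·0!3!4!/8! · 0!3!2!2!2!5!] = √(1152/7)
  +(−1)^0/∏(0,0,3,2,0,2)! = 1/24  (running 1/24)
⟨..|..⟩ = √(1152/7)·(1/24) = +0.534522

+√(2/7) = +0.534522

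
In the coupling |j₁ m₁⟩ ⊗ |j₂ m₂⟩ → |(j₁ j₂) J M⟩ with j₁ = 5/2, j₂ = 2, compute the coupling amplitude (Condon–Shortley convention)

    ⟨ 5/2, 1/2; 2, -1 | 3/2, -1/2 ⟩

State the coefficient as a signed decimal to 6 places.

-0.487950

j₁+j₂−J=3  J+j₁−j₂=2  J−j₁+j₂=1  j₁+j₂+J+1=7
(j₁±m₁, j₂±m₂, J±M) = (3,2,1,3,1,2)
P² = 48/35
sum k=0..1:
  [0] +1/12 = 1/12
  [1] −1/2 = -1/2
S = -5/12
C² = P²·S² = 5/21 ; C = -0.487950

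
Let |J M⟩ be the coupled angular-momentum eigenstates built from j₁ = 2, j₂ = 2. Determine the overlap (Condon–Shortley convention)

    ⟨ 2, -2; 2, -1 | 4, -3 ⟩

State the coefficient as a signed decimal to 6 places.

triangle: 0!×4!×4!/9! = 576/362880
(j±m)!: 0!×4!×1!×3!×1!×7! = 725760
prefactor² = (2J+1)×Δ×N² = 10368
  k=0: +1/(0!×0!×4!×1!×0!×3!) = 1/144
Σ = 1/144  ⇒  CG² = 10368×1/144² = 1/2
CG = +√(1/2) = +0.707107

+√(1/2) = +0.707107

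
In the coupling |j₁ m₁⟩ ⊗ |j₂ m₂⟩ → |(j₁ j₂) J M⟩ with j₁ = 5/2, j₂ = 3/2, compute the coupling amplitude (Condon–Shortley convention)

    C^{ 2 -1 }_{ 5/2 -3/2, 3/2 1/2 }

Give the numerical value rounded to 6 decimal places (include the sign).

+√(1/42) = +0.154303

triangle: 2!*3!*1!/7! = 12/5040
(j±m)!: 1!*4!*2!*1!*1!*3! = 288
prefactor² = (2J+1)*Δ*N² = 24/7
  k=1: −1/(1!*1!*3!*1!*0!*0!) = -1/6
  k=2: +1/(2!*0!*2!*0!*1!*1!) = 1/4
Σ = 1/12  ⇒  CG² = 24/7*1/12² = 1/42
CG = +√(1/42) = +0.154303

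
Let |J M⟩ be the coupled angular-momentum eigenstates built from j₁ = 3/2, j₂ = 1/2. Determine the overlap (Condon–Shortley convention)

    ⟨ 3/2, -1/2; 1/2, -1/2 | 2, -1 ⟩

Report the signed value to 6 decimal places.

+√(3/4) ≈ +0.866025

j₁+j₂−J=0  J+j₁−j₂=3  J−j₁+j₂=1  j₁+j₂+J+1=5
(j₁±m₁, j₂±m₂, J±M) = (1,2,0,1,1,3)
P² = 3
sum k=0..0:
  [0] +1/2 = 1/2
S = 1/2
C² = P²·S² = 3/4 ; C = +0.866025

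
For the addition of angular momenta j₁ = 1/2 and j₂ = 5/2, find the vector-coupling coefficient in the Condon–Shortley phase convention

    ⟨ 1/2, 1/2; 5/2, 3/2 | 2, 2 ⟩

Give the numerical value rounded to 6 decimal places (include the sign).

triangle: 1!*0!*4!/6! = 24/720
(j±m)!: 1!*0!*4!*1!*4!*0! = 576
prefactor² = (2J+1)*Δ*N² = 96
  k=0: +1/(0!*1!*0!*4!*0!*0!) = 1/24
Σ = 1/24  ⇒  CG² = 96*1/24² = 1/6
CG = +√(1/6) = +0.408248

+√(1/6) = +0.408248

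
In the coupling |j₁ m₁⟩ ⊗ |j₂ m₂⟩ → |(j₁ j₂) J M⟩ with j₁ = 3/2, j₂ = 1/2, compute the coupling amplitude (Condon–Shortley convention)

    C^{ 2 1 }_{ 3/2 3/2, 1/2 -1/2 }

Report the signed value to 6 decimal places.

+0.500000

√[5·0!3!1!/5! · 3!0!0!1!3!1!] = √(9)
  +(−1)^0/∏(0,0,0,0,3,1)! = 1/6  (running 1/6)
⟨..|..⟩ = √(9)·(1/6) = +0.500000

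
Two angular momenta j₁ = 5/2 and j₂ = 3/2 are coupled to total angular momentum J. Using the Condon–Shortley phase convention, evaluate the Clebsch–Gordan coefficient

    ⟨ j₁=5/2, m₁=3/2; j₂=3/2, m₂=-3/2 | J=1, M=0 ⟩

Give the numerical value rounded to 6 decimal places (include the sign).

√[3·3!2!0!/6! · 4!1!0!3!1!1!] = √(36/5)
  +(−1)^0/∏(0,3,1,0,1,0)! = 1/6  (running 1/6)
⟨..|..⟩ = √(36/5)·(1/6) = +0.447214

+√(1/5) ≈ +0.447214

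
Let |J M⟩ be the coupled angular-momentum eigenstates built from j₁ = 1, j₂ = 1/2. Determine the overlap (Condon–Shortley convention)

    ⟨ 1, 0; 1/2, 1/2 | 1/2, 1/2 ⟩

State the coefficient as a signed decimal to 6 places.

√[2·1!1!0!/3! · 1!1!1!0!1!0!] = √(1/3)
  +(−1)^1/∏(1,0,0,0,1,0)! = -1  (running -1)
⟨..|..⟩ = √(1/3)·(-1) = -0.577350

-0.577350  (= −√(1/3))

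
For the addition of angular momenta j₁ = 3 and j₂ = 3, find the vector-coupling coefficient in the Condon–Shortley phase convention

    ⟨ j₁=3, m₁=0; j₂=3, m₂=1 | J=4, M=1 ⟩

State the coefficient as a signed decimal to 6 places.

-0.312094  (= −√(15/154))

√[9·2!4!4!/11! · 3!3!4!2!5!3!] = √(124416/385)
  +(−1)^0/∏(0,2,3,4,1,0)! = 1/288  (running 1/288)
  +(−1)^1/∏(1,1,2,3,2,1)! = -1/24  (running -11/288)
  +(−1)^2/∏(2,0,1,2,3,2)! = 1/48  (running -5/288)
⟨..|..⟩ = √(124416/385)·(-5/288) = -0.312094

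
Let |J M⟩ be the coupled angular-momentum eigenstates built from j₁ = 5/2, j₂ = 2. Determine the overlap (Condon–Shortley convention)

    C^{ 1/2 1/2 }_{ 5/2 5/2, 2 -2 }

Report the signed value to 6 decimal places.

+√(1/3) ≈ +0.577350

√[2·4!1!0!/6! · 5!0!0!4!1!0!] = √(192)
  +(−1)^0/∏(0,4,0,0,1,0)! = 1/24  (running 1/24)
⟨..|..⟩ = √(192)·(1/24) = +0.577350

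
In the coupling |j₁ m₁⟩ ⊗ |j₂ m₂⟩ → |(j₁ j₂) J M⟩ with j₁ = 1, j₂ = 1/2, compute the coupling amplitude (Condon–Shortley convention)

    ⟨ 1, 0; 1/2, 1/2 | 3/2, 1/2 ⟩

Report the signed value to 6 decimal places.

√[4·0!2!1!/4! · 1!1!1!0!2!1!] = √(2/3)
  +(−1)^0/∏(0,0,1,1,1,0)! = 1  (running 1)
⟨..|..⟩ = √(2/3)·(1) = +0.816497

+0.816497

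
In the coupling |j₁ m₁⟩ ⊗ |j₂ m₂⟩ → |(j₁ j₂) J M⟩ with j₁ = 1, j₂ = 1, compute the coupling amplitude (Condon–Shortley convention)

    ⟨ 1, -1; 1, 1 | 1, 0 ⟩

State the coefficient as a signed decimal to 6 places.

j₁+j₂−J=1  J+j₁−j₂=1  J−j₁+j₂=1  j₁+j₂+J+1=4
(j₁±m₁, j₂±m₂, J±M) = (0,2,2,0,1,1)
P² = 1/2
sum k=1..1:
  [1] −1/1 = -1
S = -1
C² = P²·S² = 1/2 ; C = -0.707107

−√(1/2) = -0.707107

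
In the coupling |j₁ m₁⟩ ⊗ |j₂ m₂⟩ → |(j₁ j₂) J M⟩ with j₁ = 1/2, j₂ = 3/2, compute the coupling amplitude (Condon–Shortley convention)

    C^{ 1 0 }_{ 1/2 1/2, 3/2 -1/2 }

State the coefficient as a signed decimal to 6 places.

j₁+j₂−J=1  J+j₁−j₂=0  J−j₁+j₂=2  j₁+j₂+J+1=4
(j₁±m₁, j₂±m₂, J±M) = (1,0,1,2,1,1)
P² = 1/2
sum k=0..0:
  [0] +1/1 = 1
S = 1
C² = P²·S² = 1/2 ; C = +0.707107

+√(1/2) = +0.707107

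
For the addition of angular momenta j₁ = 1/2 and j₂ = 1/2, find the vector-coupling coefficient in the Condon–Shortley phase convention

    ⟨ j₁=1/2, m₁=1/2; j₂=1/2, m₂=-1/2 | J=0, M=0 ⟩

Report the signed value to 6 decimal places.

+√(1/2) = +0.707107

√[1·1!0!0!/2! · 1!0!0!1!0!0!] = √(1/2)
  +(−1)^0/∏(0,1,0,0,0,0)! = 1  (running 1)
⟨..|..⟩ = √(1/2)·(1) = +0.707107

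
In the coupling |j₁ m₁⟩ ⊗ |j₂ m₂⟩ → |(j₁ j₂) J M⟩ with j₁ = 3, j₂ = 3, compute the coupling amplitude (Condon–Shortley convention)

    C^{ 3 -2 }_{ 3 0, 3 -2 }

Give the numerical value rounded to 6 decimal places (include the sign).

√[7·3!3!3!/10! · 3!3!1!5!1!5!] = √(216)
  +(−1)^0/∏(0,3,3,1,0,2)! = 1/72  (running 1/72)
  +(−1)^1/∏(1,2,2,0,1,3)! = -1/24  (running -1/36)
⟨..|..⟩ = √(216)·(-1/36) = -0.408248

-0.408248  (= −√(1/6))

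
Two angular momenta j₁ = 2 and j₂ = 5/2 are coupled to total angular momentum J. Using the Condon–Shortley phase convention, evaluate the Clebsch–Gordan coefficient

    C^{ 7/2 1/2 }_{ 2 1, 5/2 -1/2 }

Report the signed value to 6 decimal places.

+√(14/45) = +0.557773

triangle: 1!×3!×4!/9! = 144/362880
(j±m)!: 3!×1!×2!×3!×4!×3! = 10368
prefactor² = (2J+1)×Δ×N² = 1152/35
  k=0: +1/(0!×1!×1!×2!×2!×2!) = 1/8
  k=1: −1/(1!×0!×0!×1!×3!×3!) = -1/36
Σ = 7/72  ⇒  CG² = 1152/35×7/72² = 14/45
CG = +√(14/45) = +0.557773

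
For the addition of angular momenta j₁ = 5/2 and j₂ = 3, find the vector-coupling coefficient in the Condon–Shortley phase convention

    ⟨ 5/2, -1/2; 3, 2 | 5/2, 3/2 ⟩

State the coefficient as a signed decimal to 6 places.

j₁+j₂−J=3  J+j₁−j₂=2  J−j₁+j₂=3  j₁+j₂+J+1=9
(j₁±m₁, j₂±m₂, J±M) = (2,3,5,1,4,1)
P² = 288/7
sum k=2..3:
  [2] +1/12 = 1/12
  [3] −1/24 = -1/24
S = 1/24
C² = P²·S² = 1/14 ; C = +0.267261

+0.267261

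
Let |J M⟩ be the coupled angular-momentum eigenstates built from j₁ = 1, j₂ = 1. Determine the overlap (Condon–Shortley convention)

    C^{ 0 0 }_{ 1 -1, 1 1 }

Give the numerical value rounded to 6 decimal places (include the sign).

triangle: 2!·0!·0!/3! = 2/6
(j±m)!: 0!·2!·2!·0!·0!·0! = 4
prefactor² = (2J+1)·Δ·N² = 4/3
  k=2: +1/(2!·0!·0!·0!·0!·0!) = 1/2
Σ = 1/2  ⇒  CG² = 4/3·1/2² = 1/3
CG = +√(1/3) = +0.577350

+0.577350  (= +√(1/3))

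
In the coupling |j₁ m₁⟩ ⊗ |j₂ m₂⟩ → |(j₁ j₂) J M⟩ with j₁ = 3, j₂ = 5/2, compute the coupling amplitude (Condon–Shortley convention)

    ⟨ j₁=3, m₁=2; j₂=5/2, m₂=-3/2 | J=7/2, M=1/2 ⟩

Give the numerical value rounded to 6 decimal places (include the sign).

+√(20/63) ≈ +0.563436

triangle: 2!·4!·3!/10! = 288/3628800
(j±m)!: 5!·1!·1!·4!·4!·3! = 414720
prefactor² = (2J+1)·Δ·N² = 9216/35
  k=0: +1/(0!·2!·1!·1!·3!·2!) = 1/24
  k=1: −1/(1!·1!·0!·0!·4!·3!) = -1/144
Σ = 5/144  ⇒  CG² = 9216/35·5/144² = 20/63
CG = +√(20/63) = +0.563436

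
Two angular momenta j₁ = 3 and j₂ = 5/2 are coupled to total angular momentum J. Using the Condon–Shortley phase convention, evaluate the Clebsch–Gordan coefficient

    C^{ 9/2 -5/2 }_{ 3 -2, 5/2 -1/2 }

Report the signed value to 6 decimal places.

-0.497468  (= −√(49/198))

j₁+j₂−J=1  J+j₁−j₂=5  J−j₁+j₂=4  j₁+j₂+J+1=11
(j₁±m₁, j₂±m₂, J±M) = (1,5,2,3,2,7)
P² = 115200/11
sum k=0..1:
  [0] +1/480 = 1/480
  [1] −1/144 = -1/144
S = -7/1440
C² = P²·S² = 49/198 ; C = -0.497468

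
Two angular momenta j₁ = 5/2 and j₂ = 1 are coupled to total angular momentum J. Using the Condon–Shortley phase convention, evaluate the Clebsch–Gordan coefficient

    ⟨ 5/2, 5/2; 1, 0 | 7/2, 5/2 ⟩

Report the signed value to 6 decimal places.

j₁+j₂−J=0  J+j₁−j₂=5  J−j₁+j₂=2  j₁+j₂+J+1=8
(j₁±m₁, j₂±m₂, J±M) = (5,0,1,1,6,1)
P² = 28800/7
sum k=0..0:
  [0] +1/120 = 1/120
S = 1/120
C² = P²·S² = 2/7 ; C = +0.534522

+√(2/7) = +0.534522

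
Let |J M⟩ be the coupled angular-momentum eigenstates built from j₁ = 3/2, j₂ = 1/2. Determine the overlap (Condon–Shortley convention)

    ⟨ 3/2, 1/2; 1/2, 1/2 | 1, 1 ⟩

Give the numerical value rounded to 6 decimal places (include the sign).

√[3·1!2!0!/4! · 2!1!1!0!2!0!] = √(1)
  +(−1)^1/∏(1,0,0,0,2,0)! = -1/2  (running -1/2)
⟨..|..⟩ = √(1)·(-1/2) = -0.500000

-0.500000  (= −√(1/4))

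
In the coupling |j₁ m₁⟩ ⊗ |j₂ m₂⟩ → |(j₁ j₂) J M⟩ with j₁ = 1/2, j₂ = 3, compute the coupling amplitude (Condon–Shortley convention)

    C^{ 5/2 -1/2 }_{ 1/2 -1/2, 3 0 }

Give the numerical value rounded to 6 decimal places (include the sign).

-0.654654  (= −√(3/7))

triangle: 1!×0!×5!/7! = 120/5040
(j±m)!: 0!×1!×3!×3!×2!×3! = 432
prefactor² = (2J+1)×Δ×N² = 432/7
  k=1: −1/(1!×0!×0!×2!×0!×3!) = -1/12
Σ = -1/12  ⇒  CG² = 432/7×(-1/12)² = 3/7
CG = −√(3/7) = -0.654654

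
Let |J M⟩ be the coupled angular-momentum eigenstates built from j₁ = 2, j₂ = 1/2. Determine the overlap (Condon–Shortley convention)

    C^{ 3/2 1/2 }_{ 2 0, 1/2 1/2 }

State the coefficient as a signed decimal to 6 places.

−√(2/5) = -0.632456

√[4·1!3!0!/5! · 2!2!1!0!2!1!] = √(8/5)
  +(−1)^1/∏(1,0,1,0,2,0)! = -1/2  (running -1/2)
⟨..|..⟩ = √(8/5)·(-1/2) = -0.632456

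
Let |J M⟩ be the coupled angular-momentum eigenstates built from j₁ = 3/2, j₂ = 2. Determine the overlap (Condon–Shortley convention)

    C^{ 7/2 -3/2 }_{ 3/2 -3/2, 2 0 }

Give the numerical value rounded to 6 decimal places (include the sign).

+0.534522

√[8·0!3!4!/8! · 0!3!2!2!2!5!] = √(1152/7)
  +(−1)^0/∏(0,0,3,2,0,2)! = 1/24  (running 1/24)
⟨..|..⟩ = √(1152/7)·(1/24) = +0.534522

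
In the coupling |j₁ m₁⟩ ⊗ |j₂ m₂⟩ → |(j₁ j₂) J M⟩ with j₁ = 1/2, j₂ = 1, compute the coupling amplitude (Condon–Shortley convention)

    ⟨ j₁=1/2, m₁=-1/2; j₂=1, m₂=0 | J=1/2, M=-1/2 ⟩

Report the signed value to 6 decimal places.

triangle: 1!*0!*1!/3! = 1/6
(j±m)!: 0!*1!*1!*1!*0!*1! = 1
prefactor² = (2J+1)*Δ*N² = 1/3
  k=1: −1/(1!*0!*0!*0!*0!*1!) = -1
Σ = -1  ⇒  CG² = 1/3*(-1)² = 1/3
CG = −√(1/3) = -0.577350

-0.577350  (= −√(1/3))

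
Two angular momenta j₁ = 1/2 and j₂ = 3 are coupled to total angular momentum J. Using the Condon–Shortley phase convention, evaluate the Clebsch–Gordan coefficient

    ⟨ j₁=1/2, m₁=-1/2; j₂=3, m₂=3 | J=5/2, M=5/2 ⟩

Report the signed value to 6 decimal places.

−√(6/7) ≈ -0.925820

√[6·1!0!5!/7! · 0!1!6!0!5!0!] = √(86400/7)
  +(−1)^1/∏(1,0,0,5,0,0)! = -1/120  (running -1/120)
⟨..|..⟩ = √(86400/7)·(-1/120) = -0.925820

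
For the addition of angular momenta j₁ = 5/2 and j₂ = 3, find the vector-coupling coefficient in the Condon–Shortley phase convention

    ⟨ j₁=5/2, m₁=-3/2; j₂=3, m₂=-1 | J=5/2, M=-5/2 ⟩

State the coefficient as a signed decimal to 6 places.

+√(2/7) = +0.534522

√[6·3!2!3!/9! · 1!4!2!4!0!5!] = √(1152/7)
  +(−1)^2/∏(2,1,2,0,0,3)! = 1/24  (running 1/24)
⟨..|..⟩ = √(1152/7)·(1/24) = +0.534522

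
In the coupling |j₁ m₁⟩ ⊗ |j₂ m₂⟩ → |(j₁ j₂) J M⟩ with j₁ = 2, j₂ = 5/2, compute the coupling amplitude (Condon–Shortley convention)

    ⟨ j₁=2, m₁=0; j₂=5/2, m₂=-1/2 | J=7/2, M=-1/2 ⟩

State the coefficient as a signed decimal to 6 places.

+√(4/105) ≈ +0.195180

j₁+j₂−J=1  J+j₁−j₂=3  J−j₁+j₂=4  j₁+j₂+J+1=9
(j₁±m₁, j₂±m₂, J±M) = (2,2,2,3,3,4)
P² = 768/35
sum k=0..1:
  [0] +1/8 = 1/8
  [1] −1/12 = -1/12
S = 1/24
C² = P²·S² = 4/105 ; C = +0.195180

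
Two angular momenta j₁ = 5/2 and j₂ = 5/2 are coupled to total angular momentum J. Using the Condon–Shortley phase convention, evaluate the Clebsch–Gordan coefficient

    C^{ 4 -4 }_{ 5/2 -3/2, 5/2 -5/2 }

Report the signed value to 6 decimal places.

√[9·1!4!4!/10! · 1!4!0!5!0!8!] = √(165888)
  +(−1)^0/∏(0,1,4,0,0,4)! = 1/576  (running 1/576)
⟨..|..⟩ = √(165888)·(1/576) = +0.707107

+√(1/2) = +0.707107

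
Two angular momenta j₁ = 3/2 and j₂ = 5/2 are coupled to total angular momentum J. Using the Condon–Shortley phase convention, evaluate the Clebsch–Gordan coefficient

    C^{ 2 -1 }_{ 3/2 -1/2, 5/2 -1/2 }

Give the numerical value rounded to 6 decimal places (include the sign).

-0.545545  (= −√(25/84))

j₁+j₂−J=2  J+j₁−j₂=1  J−j₁+j₂=3  j₁+j₂+J+1=7
(j₁±m₁, j₂±m₂, J±M) = (1,2,2,3,1,3)
P² = 12/7
sum k=1..2:
  [1] −1/2 = -1/2
  [2] +1/12 = 1/12
S = -5/12
C² = P²·S² = 25/84 ; C = -0.545545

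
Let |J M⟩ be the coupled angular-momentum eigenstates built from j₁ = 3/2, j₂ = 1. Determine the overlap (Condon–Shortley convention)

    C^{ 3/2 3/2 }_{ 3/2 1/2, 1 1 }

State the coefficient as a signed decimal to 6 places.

-0.632456  (= −√(2/5))

triangle: 1!×2!×1!/5! = 2/120
(j±m)!: 2!×1!×2!×0!×3!×0! = 24
prefactor² = (2J+1)×Δ×N² = 8/5
  k=1: −1/(1!×0!×0!×1!×2!×0!) = -1/2
Σ = -1/2  ⇒  CG² = 8/5×(-1/2)² = 2/5
CG = −√(2/5) = -0.632456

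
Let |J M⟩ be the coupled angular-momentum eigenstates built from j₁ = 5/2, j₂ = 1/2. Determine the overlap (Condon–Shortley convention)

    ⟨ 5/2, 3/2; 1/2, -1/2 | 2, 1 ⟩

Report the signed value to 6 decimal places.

+√(2/3) = +0.816497

j₁+j₂−J=1  J+j₁−j₂=4  J−j₁+j₂=0  j₁+j₂+J+1=6
(j₁±m₁, j₂±m₂, J±M) = (4,1,0,1,3,1)
P² = 24
sum k=0..0:
  [0] +1/6 = 1/6
S = 1/6
C² = P²·S² = 2/3 ; C = +0.816497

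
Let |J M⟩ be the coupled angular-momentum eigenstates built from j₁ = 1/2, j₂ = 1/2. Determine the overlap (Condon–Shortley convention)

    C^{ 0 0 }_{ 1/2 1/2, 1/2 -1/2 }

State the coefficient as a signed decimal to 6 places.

+0.707107  (= +√(1/2))

j₁+j₂−J=1  J+j₁−j₂=0  J−j₁+j₂=0  j₁+j₂+J+1=2
(j₁±m₁, j₂±m₂, J±M) = (1,0,0,1,0,0)
P² = 1/2
sum k=0..0:
  [0] +1/1 = 1
S = 1
C² = P²·S² = 1/2 ; C = +0.707107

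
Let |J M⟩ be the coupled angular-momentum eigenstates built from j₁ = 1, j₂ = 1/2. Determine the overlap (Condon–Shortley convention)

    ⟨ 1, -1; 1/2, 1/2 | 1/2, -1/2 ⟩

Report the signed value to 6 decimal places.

√[2·1!1!0!/3! · 0!2!1!0!0!1!] = √(2/3)
  +(−1)^1/∏(1,0,1,0,0,0)! = -1  (running -1)
⟨..|..⟩ = √(2/3)·(-1) = -0.816497

−√(2/3) ≈ -0.816497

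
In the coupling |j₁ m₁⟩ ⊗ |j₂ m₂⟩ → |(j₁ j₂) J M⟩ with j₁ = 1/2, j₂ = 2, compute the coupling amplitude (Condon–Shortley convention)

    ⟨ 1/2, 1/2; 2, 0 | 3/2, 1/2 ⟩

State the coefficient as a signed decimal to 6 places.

+√(2/5) = +0.632456

j₁+j₂−J=1  J+j₁−j₂=0  J−j₁+j₂=3  j₁+j₂+J+1=5
(j₁±m₁, j₂±m₂, J±M) = (1,0,2,2,2,1)
P² = 8/5
sum k=0..0:
  [0] +1/2 = 1/2
S = 1/2
C² = P²·S² = 2/5 ; C = +0.632456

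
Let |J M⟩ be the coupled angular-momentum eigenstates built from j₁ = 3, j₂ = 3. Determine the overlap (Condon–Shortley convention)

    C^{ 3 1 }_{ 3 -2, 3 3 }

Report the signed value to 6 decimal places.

−√(1/3) ≈ -0.577350

j₁+j₂−J=3  J+j₁−j₂=3  J−j₁+j₂=3  j₁+j₂+J+1=10
(j₁±m₁, j₂±m₂, J±M) = (1,5,6,0,4,2)
P² = 1728
sum k=3..3:
  [3] −1/72 = -1/72
S = -1/72
C² = P²·S² = 1/3 ; C = -0.577350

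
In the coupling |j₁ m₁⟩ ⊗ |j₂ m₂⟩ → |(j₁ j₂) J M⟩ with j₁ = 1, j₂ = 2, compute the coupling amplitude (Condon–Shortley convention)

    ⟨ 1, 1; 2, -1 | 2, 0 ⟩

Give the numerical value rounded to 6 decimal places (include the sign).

j₁+j₂−J=1  J+j₁−j₂=1  J−j₁+j₂=3  j₁+j₂+J+1=6
(j₁±m₁, j₂±m₂, J±M) = (2,0,1,3,2,2)
P² = 2
sum k=0..0:
  [0] +1/2 = 1/2
S = 1/2
C² = P²·S² = 1/2 ; C = +0.707107

+√(1/2) ≈ +0.707107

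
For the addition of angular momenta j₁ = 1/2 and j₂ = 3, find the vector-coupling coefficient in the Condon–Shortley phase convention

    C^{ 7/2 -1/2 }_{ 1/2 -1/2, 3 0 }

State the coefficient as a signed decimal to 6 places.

√[8·0!1!6!/8! · 0!1!3!3!3!4!] = √(5184/7)
  +(−1)^0/∏(0,0,1,3,0,3)! = 1/36  (running 1/36)
⟨..|..⟩ = √(5184/7)·(1/36) = +0.755929

+√(4/7) = +0.755929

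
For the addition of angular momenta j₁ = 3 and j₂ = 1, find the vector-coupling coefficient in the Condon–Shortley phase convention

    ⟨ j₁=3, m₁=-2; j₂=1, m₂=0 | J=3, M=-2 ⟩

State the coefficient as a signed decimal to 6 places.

−√(1/3) ≈ -0.577350

triangle: 1!×5!×1!/8! = 120/40320
(j±m)!: 1!×5!×1!×1!×1!×5! = 14400
prefactor² = (2J+1)×Δ×N² = 300
  k=0: +1/(0!×1!×5!×1!×0!×0!) = 1/120
  k=1: −1/(1!×0!×4!×0!×1!×1!) = -1/24
Σ = -1/30  ⇒  CG² = 300×(-1/30)² = 1/3
CG = −√(1/3) = -0.577350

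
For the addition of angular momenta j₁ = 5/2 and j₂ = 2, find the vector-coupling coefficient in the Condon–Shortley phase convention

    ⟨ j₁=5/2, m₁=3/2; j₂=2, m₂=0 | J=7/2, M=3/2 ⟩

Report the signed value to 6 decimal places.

+0.534522

triangle: 1!*4!*3!/9! = 144/362880
(j±m)!: 4!*1!*2!*2!*5!*2! = 23040
prefactor² = (2J+1)*Δ*N² = 512/7
  k=0: +1/(0!*1!*1!*2!*3!*1!) = 1/12
  k=1: −1/(1!*0!*0!*1!*4!*2!) = -1/48
Σ = 1/16  ⇒  CG² = 512/7*1/16² = 2/7
CG = +√(2/7) = +0.534522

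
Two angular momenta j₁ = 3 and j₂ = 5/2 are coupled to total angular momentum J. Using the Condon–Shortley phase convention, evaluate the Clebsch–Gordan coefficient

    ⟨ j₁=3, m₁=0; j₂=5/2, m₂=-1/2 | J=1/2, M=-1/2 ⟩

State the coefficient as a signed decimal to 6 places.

+0.377964

triangle: 5!×1!×0!/7! = 120/5040
(j±m)!: 3!×3!×2!×3!×0!×1! = 432
prefactor² = (2J+1)×Δ×N² = 144/7
  k=2: +1/(2!×3!×1!×0!×0!×0!) = 1/12
Σ = 1/12  ⇒  CG² = 144/7×1/12² = 1/7
CG = +√(1/7) = +0.377964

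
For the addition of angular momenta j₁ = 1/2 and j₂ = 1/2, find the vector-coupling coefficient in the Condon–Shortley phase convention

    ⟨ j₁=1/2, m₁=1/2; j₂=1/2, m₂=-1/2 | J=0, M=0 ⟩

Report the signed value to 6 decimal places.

triangle: 1!*0!*0!/2! = 1/2
(j±m)!: 1!*0!*0!*1!*0!*0! = 1
prefactor² = (2J+1)*Δ*N² = 1/2
  k=0: +1/(0!*1!*0!*0!*0!*0!) = 1
Σ = 1  ⇒  CG² = 1/2*1² = 1/2
CG = +√(1/2) = +0.707107

+√(1/2) = +0.707107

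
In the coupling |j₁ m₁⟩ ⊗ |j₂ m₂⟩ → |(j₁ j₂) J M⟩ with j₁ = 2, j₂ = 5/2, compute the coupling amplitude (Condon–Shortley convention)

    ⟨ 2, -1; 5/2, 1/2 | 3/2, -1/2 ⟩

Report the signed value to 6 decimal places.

√[4·3!1!2!/7! · 1!3!3!2!1!2!] = √(48/35)
  +(−1)^2/∏(2,1,1,1,0,1)! = 1/2  (running 1/2)
  +(−1)^3/∏(3,0,0,0,1,2)! = -1/12  (running 5/12)
⟨..|..⟩ = √(48/35)·(5/12) = +0.487950

+√(5/21) = +0.487950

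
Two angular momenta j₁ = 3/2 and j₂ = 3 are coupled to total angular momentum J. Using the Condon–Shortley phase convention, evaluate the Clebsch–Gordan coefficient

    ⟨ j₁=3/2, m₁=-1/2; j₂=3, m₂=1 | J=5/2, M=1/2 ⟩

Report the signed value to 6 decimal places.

-0.119523  (= −√(1/70))

√[6·2!1!4!/8! · 1!2!4!2!3!2!] = √(288/35)
  +(−1)^1/∏(1,1,1,3,0,1)! = -1/6  (running -1/6)
  +(−1)^2/∏(2,0,0,2,1,2)! = 1/8  (running -1/24)
⟨..|..⟩ = √(288/35)·(-1/24) = -0.119523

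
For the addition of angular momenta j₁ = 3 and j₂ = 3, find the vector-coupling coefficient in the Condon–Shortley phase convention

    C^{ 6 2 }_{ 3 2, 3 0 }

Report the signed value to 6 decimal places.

j₁+j₂−J=0  J+j₁−j₂=6  J−j₁+j₂=6  j₁+j₂+J+1=13
(j₁±m₁, j₂±m₂, J±M) = (5,1,3,3,8,4)
P² = 49766400/11
sum k=0..0:
  [0] +1/4320 = 1/4320
S = 1/4320
C² = P²·S² = 8/33 ; C = +0.492366

+√(8/33) = +0.492366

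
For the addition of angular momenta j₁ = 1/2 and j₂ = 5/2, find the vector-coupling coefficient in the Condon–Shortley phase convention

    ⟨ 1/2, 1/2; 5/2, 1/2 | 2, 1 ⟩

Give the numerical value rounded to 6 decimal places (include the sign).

+0.577350

j₁+j₂−J=1  J+j₁−j₂=0  J−j₁+j₂=4  j₁+j₂+J+1=6
(j₁±m₁, j₂±m₂, J±M) = (1,0,3,2,3,1)
P² = 12
sum k=0..0:
  [0] +1/6 = 1/6
S = 1/6
C² = P²·S² = 1/3 ; C = +0.577350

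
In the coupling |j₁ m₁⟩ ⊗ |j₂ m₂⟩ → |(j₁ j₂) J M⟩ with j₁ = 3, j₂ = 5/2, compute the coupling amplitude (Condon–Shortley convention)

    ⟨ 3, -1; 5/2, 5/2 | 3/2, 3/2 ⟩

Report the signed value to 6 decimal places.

√[4·4!2!1!/8! · 2!4!5!0!3!0!] = √(1152/7)
  +(−1)^4/∏(4,0,0,1,2,0)! = 1/48  (running 1/48)
⟨..|..⟩ = √(1152/7)·(1/48) = +0.267261

+0.267261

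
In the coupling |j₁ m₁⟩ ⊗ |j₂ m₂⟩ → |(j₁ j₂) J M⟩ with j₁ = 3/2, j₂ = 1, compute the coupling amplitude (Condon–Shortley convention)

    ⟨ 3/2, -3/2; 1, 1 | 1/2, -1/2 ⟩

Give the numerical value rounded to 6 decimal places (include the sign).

triangle: 2!*1!*0!/4! = 2/24
(j±m)!: 0!*3!*2!*0!*0!*1! = 12
prefactor² = (2J+1)*Δ*N² = 2
  k=2: +1/(2!*0!*1!*0!*0!*0!) = 1/2
Σ = 1/2  ⇒  CG² = 2*1/2² = 1/2
CG = +√(1/2) = +0.707107

+0.707107  (= +√(1/2))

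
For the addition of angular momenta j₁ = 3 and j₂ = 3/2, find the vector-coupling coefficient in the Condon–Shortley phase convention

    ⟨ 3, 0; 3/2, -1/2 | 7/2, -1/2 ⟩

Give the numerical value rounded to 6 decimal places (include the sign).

√[8·1!5!2!/9! · 3!3!1!2!3!4!] = √(384/7)
  +(−1)^0/∏(0,1,3,1,2,1)! = 1/12  (running 1/12)
  +(−1)^1/∏(1,0,2,0,3,2)! = -1/24  (running 1/24)
⟨..|..⟩ = √(384/7)·(1/24) = +0.308607

+√(2/21) = +0.308607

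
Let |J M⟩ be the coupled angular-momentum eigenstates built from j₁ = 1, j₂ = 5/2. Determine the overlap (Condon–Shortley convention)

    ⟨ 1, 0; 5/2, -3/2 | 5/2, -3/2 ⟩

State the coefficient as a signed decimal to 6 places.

+√(9/35) = +0.507093

j₁+j₂−J=1  J+j₁−j₂=1  J−j₁+j₂=4  j₁+j₂+J+1=7
(j₁±m₁, j₂±m₂, J±M) = (1,1,1,4,1,4)
P² = 576/35
sum k=0..1:
  [0] +1/6 = 1/6
  [1] −1/24 = -1/24
S = 1/8
C² = P²·S² = 9/35 ; C = +0.507093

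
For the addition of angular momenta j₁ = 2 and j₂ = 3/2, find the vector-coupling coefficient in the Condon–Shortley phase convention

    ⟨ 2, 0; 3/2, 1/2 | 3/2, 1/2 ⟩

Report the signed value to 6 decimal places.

j₁+j₂−J=2  J+j₁−j₂=2  J−j₁+j₂=1  j₁+j₂+J+1=6
(j₁±m₁, j₂±m₂, J±M) = (2,2,2,1,2,1)
P² = 16/45
sum k=1..2:
  [1] −1/1 = -1
  [2] +1/4 = 1/4
S = -3/4
C² = P²·S² = 1/5 ; C = -0.447214

-0.447214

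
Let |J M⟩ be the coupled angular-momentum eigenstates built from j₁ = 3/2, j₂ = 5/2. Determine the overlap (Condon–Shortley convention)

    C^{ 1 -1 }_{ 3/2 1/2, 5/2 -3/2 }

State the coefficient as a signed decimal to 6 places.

−√(3/10) ≈ -0.547723

triangle: 3!*0!*2!/6! = 12/720
(j±m)!: 2!*1!*1!*4!*0!*2! = 96
prefactor² = (2J+1)*Δ*N² = 24/5
  k=1: −1/(1!*2!*0!*0!*0!*2!) = -1/4
Σ = -1/4  ⇒  CG² = 24/5*(-1/4)² = 3/10
CG = −√(3/10) = -0.547723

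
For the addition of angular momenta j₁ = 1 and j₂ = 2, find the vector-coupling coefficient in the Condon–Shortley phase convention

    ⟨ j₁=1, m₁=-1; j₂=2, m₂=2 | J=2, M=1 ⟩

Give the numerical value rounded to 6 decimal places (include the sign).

-0.577350  (= −√(1/3))

triangle: 1!·1!·3!/6! = 6/720
(j±m)!: 0!·2!·4!·0!·3!·1! = 288
prefactor² = (2J+1)·Δ·N² = 12
  k=1: −1/(1!·0!·1!·3!·0!·0!) = -1/6
Σ = -1/6  ⇒  CG² = 12·(-1/6)² = 1/3
CG = −√(1/3) = -0.577350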